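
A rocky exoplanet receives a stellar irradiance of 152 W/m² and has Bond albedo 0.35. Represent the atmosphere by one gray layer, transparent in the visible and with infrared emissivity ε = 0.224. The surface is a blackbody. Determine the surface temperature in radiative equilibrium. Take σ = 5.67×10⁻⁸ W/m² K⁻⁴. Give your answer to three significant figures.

Effective emission temperature (TOA balance): σT_e⁴ = S(1−α)/4 = 24.70 W/m² → T_e = 144.5 K.
For a single slab of emissivity ε, T_s⁴ = 2T_e⁴/(2−ε); thus T_s = 144.5·(1.126)^(1/4) = 148.8 K.

149 K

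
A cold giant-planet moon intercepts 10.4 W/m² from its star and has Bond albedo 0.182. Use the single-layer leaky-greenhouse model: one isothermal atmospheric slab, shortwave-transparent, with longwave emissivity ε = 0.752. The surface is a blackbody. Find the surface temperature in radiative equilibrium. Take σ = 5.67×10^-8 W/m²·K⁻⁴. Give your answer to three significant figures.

Effective emission temperature (TOA balance): σT_e⁴ = S(1−α)/4 = 2.127 W/m² → T_e = 78.26 K.
For a single slab of emissivity ε, T_s⁴ = 2T_e⁴/(2−ε); thus T_s = 78.26·(1.603)^(1/4) = 88.05 K.

88.1 K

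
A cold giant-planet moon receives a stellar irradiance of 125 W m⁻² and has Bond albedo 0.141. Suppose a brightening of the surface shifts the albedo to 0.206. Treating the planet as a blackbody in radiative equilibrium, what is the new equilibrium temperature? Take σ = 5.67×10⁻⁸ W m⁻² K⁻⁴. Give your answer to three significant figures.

New equilibrium: T₂ = [(1−0.206)·125.0/(4σ)]^(1/4) = 144.6 K.

145 K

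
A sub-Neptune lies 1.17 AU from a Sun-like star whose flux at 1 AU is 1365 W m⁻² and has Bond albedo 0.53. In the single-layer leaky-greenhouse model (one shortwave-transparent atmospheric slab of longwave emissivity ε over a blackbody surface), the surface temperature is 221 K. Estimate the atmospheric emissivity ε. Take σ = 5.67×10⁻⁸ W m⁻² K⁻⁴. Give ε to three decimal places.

Irradiance scales as 1/d², so S = 1365 W m⁻² × (1/1.17)² = 997.2 W m⁻².
First, T_e = [997.2·(1−0.53)/(4σ)]^(1/4) = 213.2 K.
Inverting T_s⁴ = 2T_e⁴/(2−ε): (T_e/T_s)⁴ = 0.8663, so ε = 2(1 − 0.8663) = 0.2675.

0.267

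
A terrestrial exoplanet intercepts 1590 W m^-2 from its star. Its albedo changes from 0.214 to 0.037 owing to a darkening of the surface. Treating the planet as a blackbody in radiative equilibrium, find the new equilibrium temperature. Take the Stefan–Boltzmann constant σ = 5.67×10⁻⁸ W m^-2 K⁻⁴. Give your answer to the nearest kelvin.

With the new albedo, S(1−α₂)/4 = 382.8 W m^-2, so T₂ = 286.6 K.

287 K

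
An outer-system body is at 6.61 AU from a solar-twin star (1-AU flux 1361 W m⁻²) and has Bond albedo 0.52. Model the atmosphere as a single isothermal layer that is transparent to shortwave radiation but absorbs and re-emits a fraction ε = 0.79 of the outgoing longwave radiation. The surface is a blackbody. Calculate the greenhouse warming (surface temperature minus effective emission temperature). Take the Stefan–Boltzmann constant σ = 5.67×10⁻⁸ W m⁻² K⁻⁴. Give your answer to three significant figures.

By the inverse-square law, S = 1361/6.61² = 31.15 W m⁻².
The planet radiates to space at T_e = [S(1−α)/(4σ)]^(1/4) = 90.11 K.
The surface balance (absorbed SW + ε·downward IR = σT_s⁴) with T_a⁴ = T_s⁴/2 reduces to T_s = T_e·[2/(2−ε)]^¼ = 102.2 K.
The atmosphere warms the surface by 12.06 K.

12.1 kelvin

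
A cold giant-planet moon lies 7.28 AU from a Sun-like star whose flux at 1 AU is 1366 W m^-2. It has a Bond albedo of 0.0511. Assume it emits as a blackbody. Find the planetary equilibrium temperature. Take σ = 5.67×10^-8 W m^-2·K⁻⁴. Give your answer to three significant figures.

By the inverse-square law, S = 1366/7.28² = 25.77 W m^-2.
The planet absorbs (1−α)S over its disc πR² and re-emits over 4πR², so the mean absorbed flux is (1−0.0511)·25.77/4 = 6.114 W m^-2.
Set σT⁴ = 6.114 → T = (6.114/σ)^(1/4) = 101.9 K.

102 kelvin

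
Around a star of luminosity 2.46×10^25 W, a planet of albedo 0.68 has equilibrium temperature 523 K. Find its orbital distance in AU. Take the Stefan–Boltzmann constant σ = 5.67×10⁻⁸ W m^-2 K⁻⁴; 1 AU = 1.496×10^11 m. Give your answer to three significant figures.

The flux needed for this T is 4σT⁴/(1−0.68) = 53030 W m^-2.
From L = 4πd²S, d = √(2.46×10^25/(4π·53030)) = 6.076×10^9 m = 0.04061 AU.

0.0406 AU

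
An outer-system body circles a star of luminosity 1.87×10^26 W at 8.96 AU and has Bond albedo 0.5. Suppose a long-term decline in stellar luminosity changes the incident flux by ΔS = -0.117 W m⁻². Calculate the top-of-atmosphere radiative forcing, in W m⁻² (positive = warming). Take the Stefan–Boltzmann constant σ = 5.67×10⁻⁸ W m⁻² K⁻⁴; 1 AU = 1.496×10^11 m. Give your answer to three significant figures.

-0.0146 W m⁻²

d = 8.96 × 1.496×10^11 m = 1.340×10^12 m.
Flux at the orbit: S = L/(4πd²) = 1.87×10^26/(4π·(1.34×10^12)²) = 8.282 W m⁻².
ΔF = Δ[S(1−α)]/4 = (1−0.5)·-0.117/4 = -0.01463 W m⁻².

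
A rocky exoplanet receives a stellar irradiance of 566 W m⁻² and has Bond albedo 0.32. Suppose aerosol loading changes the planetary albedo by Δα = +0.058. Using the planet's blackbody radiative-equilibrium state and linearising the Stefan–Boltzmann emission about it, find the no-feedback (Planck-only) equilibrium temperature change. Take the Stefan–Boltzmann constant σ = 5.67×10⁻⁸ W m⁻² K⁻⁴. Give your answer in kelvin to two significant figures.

Unperturbed T_e = [566.0·(1−0.32)/(4σ)]^¼ = 203.0 K.
ΔF = −(S/4)Δα = −(566.0/4)×(+0.058) = -8.207 W m⁻².
Planck response: λ_P = 4σT_e³ = 4·5.67×10⁻⁸·(203.0)³ = 1.896 W m⁻²/K.
ΔT₀ = ΔF/λ_P = -8.207/1.896 = -4.33 K.

-4.3 K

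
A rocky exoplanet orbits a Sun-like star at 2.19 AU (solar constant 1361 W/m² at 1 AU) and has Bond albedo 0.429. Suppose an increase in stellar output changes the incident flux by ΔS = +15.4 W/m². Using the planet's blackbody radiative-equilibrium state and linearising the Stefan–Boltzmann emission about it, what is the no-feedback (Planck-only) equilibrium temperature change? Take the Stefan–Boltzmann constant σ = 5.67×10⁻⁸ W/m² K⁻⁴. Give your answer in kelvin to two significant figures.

Flux at the orbit: S = 1361/(2.19)² = 283.8 W/m².
Reference equilibrium: T_e = [S(1−α)/(4σ)]^(1/4) = 163.5 K.
ΔF = Δ[S(1−α)]/4 = (1−0.429)·+15.4/4 = 2.198 W/m².
Planck response: λ_P = 4σT_e³ = 4·5.67×10⁻⁸·(163.5)³ = 0.9911 W/m²/K.
ΔT₀ = ΔF/λ_P = 2.198/0.9911 = 2.22 K.

2.2 kelvin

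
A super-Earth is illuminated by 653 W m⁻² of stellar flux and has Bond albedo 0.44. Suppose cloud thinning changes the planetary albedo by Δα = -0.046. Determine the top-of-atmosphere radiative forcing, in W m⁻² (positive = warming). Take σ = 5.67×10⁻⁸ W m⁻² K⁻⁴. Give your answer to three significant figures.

7.51 W m⁻²

The change in absorbed flux is Δ[S(1−α)/4] = −SΔα/4 = 7.510 W m⁻².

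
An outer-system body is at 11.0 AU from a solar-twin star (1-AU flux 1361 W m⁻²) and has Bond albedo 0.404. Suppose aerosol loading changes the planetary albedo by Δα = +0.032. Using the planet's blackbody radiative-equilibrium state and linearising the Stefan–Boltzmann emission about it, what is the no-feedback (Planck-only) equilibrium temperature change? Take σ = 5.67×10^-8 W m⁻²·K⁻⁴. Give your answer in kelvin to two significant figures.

-0.99 K

By the inverse-square law, S = 1361/11.0² = 11.25 W m⁻².
The baseline emission temperature is T_e = 73.73 K.
ΔF = −(S/4)Δα = −(11.25/4)×(+0.032) = -0.08998 W m⁻².
Planck response: λ_P = 4σT_e³ = 4·5.67×10⁻⁸·(73.73)³ = 0.09092 W m⁻²/K.
Hence the no-feedback warming is ΔF/(4σT_e³) = -0.990 K.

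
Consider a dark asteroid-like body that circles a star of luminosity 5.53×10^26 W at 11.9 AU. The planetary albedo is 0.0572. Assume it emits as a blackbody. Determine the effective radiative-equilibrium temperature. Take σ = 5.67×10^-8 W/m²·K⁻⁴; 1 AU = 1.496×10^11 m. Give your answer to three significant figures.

87.2 K

Orbital distance: d = 11.9 AU = 1.780×10^12 m.
Spreading L over a sphere of radius d: S = 5.53×10^26/(4π·1.78×10^12²) = 13.89 W/m².
The planet absorbs (1−α)S over its disc πR² and re-emits over 4πR², so the mean absorbed flux is (1−0.0572)·13.89/4 = 3.273 W/m².
Balancing against σT⁴: T = (3.273/5.67×10⁻⁸)^(1/4) = 87.16 K.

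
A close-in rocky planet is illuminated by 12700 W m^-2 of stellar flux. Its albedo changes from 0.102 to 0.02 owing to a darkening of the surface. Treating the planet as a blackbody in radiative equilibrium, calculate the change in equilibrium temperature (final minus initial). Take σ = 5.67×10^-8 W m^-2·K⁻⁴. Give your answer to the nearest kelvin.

Before: T₁ = [12700·0.898/(4σ)]^(1/4) = 473.5 K.
With α = 0.02, T₂ = 484.0 K.
Change: 484.0 − 473.5 = 10.46 K.

10 K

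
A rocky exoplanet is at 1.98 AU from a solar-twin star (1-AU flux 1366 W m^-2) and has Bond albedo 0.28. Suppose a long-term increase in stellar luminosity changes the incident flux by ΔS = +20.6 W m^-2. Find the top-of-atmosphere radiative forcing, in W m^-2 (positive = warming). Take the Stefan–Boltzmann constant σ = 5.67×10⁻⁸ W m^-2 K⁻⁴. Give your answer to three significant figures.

3.71 W m^-2

By the inverse-square law, S = 1366/1.98² = 348.4 W m^-2.
Only a fraction (1−α) is absorbed and it's spread over 4πR², so ΔF = (1−α)ΔS/4 = 3.708 W m^-2.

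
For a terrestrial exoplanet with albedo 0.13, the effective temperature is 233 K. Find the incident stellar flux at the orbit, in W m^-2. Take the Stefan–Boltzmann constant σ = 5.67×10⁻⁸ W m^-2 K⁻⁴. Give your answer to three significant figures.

768 W m^-2

From S(1−α)/4 = σT⁴: S = 4σT⁴/(1−α).
σT⁴ = 5.67×10⁻⁸·(233)⁴ = 167.1 W m^-2.
So S = 4×167.1/(1−0.13) = 768.3 W m^-2.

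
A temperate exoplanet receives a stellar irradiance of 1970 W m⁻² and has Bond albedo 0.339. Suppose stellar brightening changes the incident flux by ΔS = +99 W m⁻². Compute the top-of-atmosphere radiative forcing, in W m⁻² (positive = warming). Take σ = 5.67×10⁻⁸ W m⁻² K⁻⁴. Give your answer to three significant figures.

ΔF = Δ[S(1−α)]/4 = (1−0.339)·+99/4 = 16.36 W m⁻².

16.4 W m⁻²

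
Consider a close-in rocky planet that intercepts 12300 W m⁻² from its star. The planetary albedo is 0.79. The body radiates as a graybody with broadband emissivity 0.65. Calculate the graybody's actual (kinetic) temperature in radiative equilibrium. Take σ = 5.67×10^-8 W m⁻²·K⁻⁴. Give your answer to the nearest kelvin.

Averaging over the sphere, the absorbed flux is S(1−α)/4 = 645.7 W m⁻².
Radiative balance εσT⁴ = 645.7 gives T = [645.7/(0.65·σ)]^(1/4) = 363.8 K.

364 K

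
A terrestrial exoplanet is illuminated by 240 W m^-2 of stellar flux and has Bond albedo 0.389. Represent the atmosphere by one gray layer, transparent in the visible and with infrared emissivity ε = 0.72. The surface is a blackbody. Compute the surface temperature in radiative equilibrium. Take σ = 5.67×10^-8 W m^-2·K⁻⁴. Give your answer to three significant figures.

178 K

Effective emission temperature (TOA balance): σT_e⁴ = S(1−α)/4 = 36.66 W m^-2 → T_e = 159.5 K.
The surface balance (absorbed SW + ε·downward IR = σT_s⁴) with T_a⁴ = T_s⁴/2 reduces to T_s = T_e·[2/(2−ε)]^¼ = 178.3 K.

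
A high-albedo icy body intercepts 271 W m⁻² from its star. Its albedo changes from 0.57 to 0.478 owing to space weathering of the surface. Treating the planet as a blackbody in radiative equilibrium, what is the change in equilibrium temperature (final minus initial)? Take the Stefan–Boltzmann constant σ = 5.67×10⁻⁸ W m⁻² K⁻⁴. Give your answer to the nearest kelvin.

7 K

With α = 0.57, T₁ = 150.6 K.
Final:   T₂ = [S(1−0.478)/(4σ)]^(1/4) = 158.0 K.
Change: 158.0 − 150.6 = 7.477 K.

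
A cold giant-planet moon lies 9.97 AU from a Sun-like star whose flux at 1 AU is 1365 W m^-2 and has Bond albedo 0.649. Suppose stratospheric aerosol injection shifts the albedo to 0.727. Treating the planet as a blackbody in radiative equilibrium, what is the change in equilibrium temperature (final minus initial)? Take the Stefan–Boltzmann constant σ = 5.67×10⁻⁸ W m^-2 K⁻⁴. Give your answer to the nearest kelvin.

By the inverse-square law, S = 1365/9.97² = 13.73 W m^-2.
With α = 0.649, T₁ = 67.90 K.
Final:   T₂ = [S(1−0.727)/(4σ)]^(1/4) = 63.76 K.
ΔT = T₂ − T₁ = -4.135 K.

-4 K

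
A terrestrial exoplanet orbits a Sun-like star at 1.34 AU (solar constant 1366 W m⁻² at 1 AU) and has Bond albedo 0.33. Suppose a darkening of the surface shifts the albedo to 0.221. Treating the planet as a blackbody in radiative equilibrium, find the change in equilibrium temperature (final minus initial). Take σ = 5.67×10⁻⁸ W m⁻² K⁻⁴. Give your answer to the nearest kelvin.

By the inverse-square law, S = 1366/1.34² = 760.7 W m⁻².
Initial: T₁ = [S(1−0.33)/(4σ)]^(1/4) = 217.7 K.
After:  T₂ = [760.7·0.779/(4σ)]^(1/4) = 226.1 K.
Change: 226.1 − 217.7 = 8.361 K.

8 K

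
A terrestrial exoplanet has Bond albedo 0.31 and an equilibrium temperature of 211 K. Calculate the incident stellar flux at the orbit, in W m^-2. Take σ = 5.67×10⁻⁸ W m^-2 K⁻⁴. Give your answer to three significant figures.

652 W m^-2

From S(1−α)/4 = σT⁴: S = 4σT⁴/(1−α).
σT⁴ = 5.67×10⁻⁸·(211)⁴ = 112.4 W m^-2.
So S = 4×112.4/(1−0.31) = 651.5 W m^-2.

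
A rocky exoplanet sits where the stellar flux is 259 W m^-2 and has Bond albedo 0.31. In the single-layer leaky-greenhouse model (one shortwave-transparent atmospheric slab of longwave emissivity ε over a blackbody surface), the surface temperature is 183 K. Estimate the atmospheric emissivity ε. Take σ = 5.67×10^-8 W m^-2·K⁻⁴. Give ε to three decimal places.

Effective temperature: T_e = [S(1−α)/(4σ)]^(1/4) = 167.5 K.
T_s⁴ = T_e⁴·2/(2−ε) → ε = 2 − 2(T_e/T_s)⁴ = 2 − 2·(167.5/183)⁴ = 0.5948.

0.595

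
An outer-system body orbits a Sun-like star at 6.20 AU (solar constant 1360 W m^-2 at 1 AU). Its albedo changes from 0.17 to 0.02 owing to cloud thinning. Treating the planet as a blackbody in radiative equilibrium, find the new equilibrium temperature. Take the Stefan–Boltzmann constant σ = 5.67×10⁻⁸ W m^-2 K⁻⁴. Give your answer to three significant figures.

111 K

Flux at the orbit: S = 1360/(6.20)² = 35.38 W m^-2.
With the new albedo, S(1−α₂)/4 = 8.668 W m^-2, so T₂ = 111.2 K.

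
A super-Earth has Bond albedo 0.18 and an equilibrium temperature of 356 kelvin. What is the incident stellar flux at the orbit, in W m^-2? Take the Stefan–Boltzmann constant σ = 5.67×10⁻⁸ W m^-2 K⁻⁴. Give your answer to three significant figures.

4440 W m^-2

From S(1−α)/4 = σT⁴: S = 4σT⁴/(1−α).
σT⁴ = 5.67×10⁻⁸·(356)⁴ = 910.7 W m^-2.
S = 4·910.7/0.82 = 4443 W m^-2.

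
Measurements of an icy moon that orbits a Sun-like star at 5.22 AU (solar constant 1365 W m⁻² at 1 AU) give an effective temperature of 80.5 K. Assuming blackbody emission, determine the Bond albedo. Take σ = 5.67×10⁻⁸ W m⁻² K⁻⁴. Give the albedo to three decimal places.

0.810

Flux at the orbit: S = 1365/(5.22)² = 50.09 W m⁻².
From σT⁴ = S(1−α)/4 we invert for α: 1−α = 4σT⁴/S.
4σT⁴ = 4·5.67×10⁻⁸·(80.5)⁴ = 9.524 W m⁻².
1−α = 9.524/50.09 = 0.1901, so α = 0.8099.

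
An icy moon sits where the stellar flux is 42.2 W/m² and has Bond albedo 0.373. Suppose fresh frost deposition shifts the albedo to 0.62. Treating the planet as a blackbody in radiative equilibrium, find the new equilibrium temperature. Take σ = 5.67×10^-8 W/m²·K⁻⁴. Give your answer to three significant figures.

91.7 K

T₂ = [S(1−α₂)/(4σ)]^(1/4) = [42.20·0.38/(4σ)]^(1/4) = 91.70 K.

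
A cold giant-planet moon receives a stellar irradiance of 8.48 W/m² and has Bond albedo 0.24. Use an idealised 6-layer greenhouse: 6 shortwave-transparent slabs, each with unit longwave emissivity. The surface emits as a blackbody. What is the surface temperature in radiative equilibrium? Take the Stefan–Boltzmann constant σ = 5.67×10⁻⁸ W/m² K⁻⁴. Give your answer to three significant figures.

119 K

OLR = S(1−α)/4 = 1.611 W/m²; the top layer radiates at T_e = 73.01 K.
With N = 6 opaque layers, T_s = (N+1)^(1/4)·T_e = 7^(1/4)·73.01 = 118.8 K.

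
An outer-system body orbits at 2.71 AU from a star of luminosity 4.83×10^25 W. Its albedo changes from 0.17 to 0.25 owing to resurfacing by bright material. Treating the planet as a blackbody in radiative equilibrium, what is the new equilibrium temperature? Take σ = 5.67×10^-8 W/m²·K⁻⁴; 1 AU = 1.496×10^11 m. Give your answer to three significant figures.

93.8 kelvin

Orbital distance: d = 2.71 AU = 4.054×10^11 m.
Spreading L over a sphere of radius d: S = 4.83×10^25/(4π·4.05×10^11²) = 23.38 W/m².
With the new albedo, S(1−α₂)/4 = 4.385 W/m², so T₂ = 93.78 K.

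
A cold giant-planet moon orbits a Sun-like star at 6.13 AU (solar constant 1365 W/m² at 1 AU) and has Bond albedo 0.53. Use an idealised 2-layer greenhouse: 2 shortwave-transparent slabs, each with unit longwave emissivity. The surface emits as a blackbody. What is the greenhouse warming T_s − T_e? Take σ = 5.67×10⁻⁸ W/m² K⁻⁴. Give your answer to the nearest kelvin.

Irradiance scales as 1/d², so S = 1365 W/m² × (1/6.13)² = 36.33 W/m².
Top-of-atmosphere balance: σT_e⁴ = S(1−α)/4 = 4.268 W/m² → T_e = 93.15 K.
T_s = (N+1)^(1/4)·T_e = 122.6 K.
Warming: T_s − T_e = 29.44 K.

29 K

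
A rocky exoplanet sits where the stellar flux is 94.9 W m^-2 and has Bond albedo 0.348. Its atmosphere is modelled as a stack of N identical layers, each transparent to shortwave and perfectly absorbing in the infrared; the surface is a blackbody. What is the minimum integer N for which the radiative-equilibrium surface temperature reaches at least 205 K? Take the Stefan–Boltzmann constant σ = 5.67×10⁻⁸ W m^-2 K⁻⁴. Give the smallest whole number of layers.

6

Top-of-atmosphere balance: σT_e⁴ = S(1−α)/4 = 15.47 W m^-2 → T_e = 128.5 K.
T_s = (N+1)^(1/4)·T_e ≥ 205 K requires N+1 ≥ (T_s/T_e)⁴ = (205/128.5)⁴ = 6.474.
The minimum whole number is N = 6.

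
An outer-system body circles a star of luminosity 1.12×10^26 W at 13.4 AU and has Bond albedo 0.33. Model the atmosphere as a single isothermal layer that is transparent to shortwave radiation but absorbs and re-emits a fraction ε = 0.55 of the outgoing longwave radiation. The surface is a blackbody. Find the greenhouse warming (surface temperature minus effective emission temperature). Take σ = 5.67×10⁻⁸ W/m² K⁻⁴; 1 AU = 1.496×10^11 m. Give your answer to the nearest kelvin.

Orbital distance: d = 13.4 AU = 2.005×10^12 m.
Flux at the orbit: S = L/(4πd²) = 1.12×10^26/(4π·(2.00×10^12)²) = 2.218 W/m².
The planet radiates to space at T_e = [S(1−α)/(4σ)]^(1/4) = 50.59 K.
For a single slab of emissivity ε, T_s⁴ = 2T_e⁴/(2−ε); thus T_s = 50.59·(1.379)^(1/4) = 54.83 K.
T_s − T_e = 54.83 − 50.59 = 4.235 K.

4 K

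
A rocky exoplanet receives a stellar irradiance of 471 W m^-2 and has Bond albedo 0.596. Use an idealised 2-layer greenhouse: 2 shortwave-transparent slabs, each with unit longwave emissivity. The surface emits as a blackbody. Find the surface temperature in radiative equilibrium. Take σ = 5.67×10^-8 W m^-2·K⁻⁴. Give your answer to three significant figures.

224 K

Top-of-atmosphere balance: σT_e⁴ = S(1−α)/4 = 47.57 W m^-2 → T_e = 170.2 K.
Layer-by-layer balance gives σT_s⁴ = (N+1)σT_e⁴, so T_s = 3^¼·170.2 = 224.0 K.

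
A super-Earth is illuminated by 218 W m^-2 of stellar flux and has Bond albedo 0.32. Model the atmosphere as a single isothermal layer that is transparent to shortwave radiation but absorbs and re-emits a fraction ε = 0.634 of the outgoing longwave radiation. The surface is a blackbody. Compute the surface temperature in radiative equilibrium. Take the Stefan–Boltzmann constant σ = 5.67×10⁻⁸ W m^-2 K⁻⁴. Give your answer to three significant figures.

176 K

At the top of the atmosphere, σT_e⁴ = S(1−α)/4 = 37.06 W m^-2, giving T_e = 159.9 K.
Surface balance with a leaky layer gives σT_s⁴ = σT_e⁴·2/(2−ε), so T_s = T_e·[2/(2−0.634)]^(1/4) = 175.9 K.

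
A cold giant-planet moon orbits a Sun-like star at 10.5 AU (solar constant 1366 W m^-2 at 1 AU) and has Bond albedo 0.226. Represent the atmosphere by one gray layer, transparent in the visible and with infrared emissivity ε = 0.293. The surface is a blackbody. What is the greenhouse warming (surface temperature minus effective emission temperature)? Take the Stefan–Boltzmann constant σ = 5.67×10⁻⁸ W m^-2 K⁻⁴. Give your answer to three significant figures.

Irradiance scales as 1/d², so S = 1366 W m^-2 × (1/10.5)² = 12.39 W m^-2.
Effective emission temperature (TOA balance): σT_e⁴ = S(1−α)/4 = 2.397 W m^-2 → T_e = 80.64 K.
The surface balance (absorbed SW + ε·downward IR = σT_s⁴) with T_a⁴ = T_s⁴/2 reduces to T_s = T_e·[2/(2−ε)]^¼ = 83.90 K.
Greenhouse warming: T_s − T_e = 3.258 K.

3.26 kelvin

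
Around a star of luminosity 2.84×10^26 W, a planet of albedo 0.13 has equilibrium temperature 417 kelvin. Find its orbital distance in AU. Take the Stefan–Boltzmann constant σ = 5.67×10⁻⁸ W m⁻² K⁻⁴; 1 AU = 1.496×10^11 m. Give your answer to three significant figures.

0.358 AU

Required flux: S = 4σT⁴/(1−α) = 7883 W m⁻².
S = L/(4πd²) → d = √(L/4πS) = √(2.84×10^26/(4π·7883)) = 5.355×10^10 m = 0.3579 AU.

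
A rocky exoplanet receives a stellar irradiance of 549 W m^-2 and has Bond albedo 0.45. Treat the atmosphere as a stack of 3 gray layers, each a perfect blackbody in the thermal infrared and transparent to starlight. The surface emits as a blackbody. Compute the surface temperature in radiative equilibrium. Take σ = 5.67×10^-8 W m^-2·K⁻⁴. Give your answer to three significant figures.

270 kelvin

Top-of-atmosphere balance: σT_e⁴ = S(1−α)/4 = 75.49 W m^-2 → T_e = 191.0 K.
Layer-by-layer balance gives σT_s⁴ = (N+1)σT_e⁴, so T_s = 4^¼·191.0 = 270.1 K.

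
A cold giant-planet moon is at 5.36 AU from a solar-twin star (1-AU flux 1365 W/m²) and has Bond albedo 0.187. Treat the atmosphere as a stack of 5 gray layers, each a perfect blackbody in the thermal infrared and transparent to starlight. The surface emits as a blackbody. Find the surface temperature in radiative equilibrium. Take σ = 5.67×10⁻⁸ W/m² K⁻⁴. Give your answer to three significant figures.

179 K

By the inverse-square law, S = 1365/5.36² = 47.51 W/m².
The effective emission temperature is T_e = [S(1−α)/(4σ)]^¼ = 114.2 K.
For an N-layer opaque stack, T_s⁴ = (N+1)T_e⁴, hence T_s = (6)^(1/4)×114.2 K = 178.8 K.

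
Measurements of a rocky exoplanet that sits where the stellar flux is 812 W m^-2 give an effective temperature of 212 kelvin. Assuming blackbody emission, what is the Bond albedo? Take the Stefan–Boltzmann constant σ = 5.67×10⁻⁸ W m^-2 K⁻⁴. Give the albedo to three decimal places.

0.436

From σT⁴ = S(1−α)/4 we invert for α: 1−α = 4σT⁴/S.
σT⁴ = 114.5 W m^-2, so 4σT⁴ = 458.1 W m^-2.
1−α = 458.1/812.0 = 0.5642, so α = 0.4358.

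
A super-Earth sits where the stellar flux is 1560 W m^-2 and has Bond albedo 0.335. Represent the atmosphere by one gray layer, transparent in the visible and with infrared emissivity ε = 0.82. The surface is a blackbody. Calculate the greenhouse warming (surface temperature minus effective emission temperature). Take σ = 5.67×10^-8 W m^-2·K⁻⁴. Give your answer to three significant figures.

36.7 K

The planet radiates to space at T_e = [S(1−α)/(4σ)]^(1/4) = 260.1 K.
The surface balance (absorbed SW + ε·downward IR = σT_s⁴) with T_a⁴ = T_s⁴/2 reduces to T_s = T_e·[2/(2−ε)]^¼ = 296.7 K.
Greenhouse warming: T_s − T_e = 36.67 K.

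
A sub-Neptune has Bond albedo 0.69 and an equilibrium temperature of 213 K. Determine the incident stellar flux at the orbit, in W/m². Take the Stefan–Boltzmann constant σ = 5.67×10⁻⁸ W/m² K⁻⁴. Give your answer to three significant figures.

1510 W/m²

Invert the energy balance for S: S = 4σT⁴/(1−α).
σT⁴ = 5.67×10⁻⁸·(213)⁴ = 116.7 W/m².
S = 4·116.7/0.31 = 1506 W/m².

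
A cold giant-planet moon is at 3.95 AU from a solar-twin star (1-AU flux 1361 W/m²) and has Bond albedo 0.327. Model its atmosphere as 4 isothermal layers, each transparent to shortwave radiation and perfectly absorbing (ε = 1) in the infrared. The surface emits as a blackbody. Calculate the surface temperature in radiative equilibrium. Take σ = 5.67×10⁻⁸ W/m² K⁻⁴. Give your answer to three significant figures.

Flux at the orbit: S = 1361/(3.95)² = 87.23 W/m².
The effective emission temperature is T_e = [S(1−α)/(4σ)]^¼ = 126.8 K.
For an N-layer opaque stack, T_s⁴ = (N+1)T_e⁴, hence T_s = (5)^(1/4)×126.8 K = 189.7 K.

190 K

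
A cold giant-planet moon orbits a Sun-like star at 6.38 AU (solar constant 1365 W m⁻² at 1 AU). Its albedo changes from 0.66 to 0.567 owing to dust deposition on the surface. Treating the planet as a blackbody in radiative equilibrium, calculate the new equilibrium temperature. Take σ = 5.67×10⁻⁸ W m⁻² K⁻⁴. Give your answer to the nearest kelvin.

89 K

Flux at the orbit: S = 1365/(6.38)² = 33.53 W m⁻².
New equilibrium: T₂ = [(1−0.567)·33.53/(4σ)]^(1/4) = 89.45 K.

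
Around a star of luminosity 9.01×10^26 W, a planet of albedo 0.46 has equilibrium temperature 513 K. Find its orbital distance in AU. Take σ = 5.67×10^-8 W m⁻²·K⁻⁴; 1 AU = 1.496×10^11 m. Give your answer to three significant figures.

Required flux: S = 4σT⁴/(1−α) = 29090 W m⁻².
S = L/(4πd²) → d = √(L/4πS) = √(9.01×10^26/(4π·29090)) = 4.965×10^10 m = 0.3319 AU.

0.332 AU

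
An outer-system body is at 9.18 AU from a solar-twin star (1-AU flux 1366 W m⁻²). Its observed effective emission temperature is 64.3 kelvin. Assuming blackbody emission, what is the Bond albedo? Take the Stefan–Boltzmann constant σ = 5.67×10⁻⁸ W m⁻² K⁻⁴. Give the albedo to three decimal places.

Irradiance scales as 1/d², so S = 1366 W m⁻² × (1/9.18)² = 16.21 W m⁻².
Rearranging the radiative balance, α = 1 − 4σT⁴/S.
4σT⁴ = 4·5.67×10⁻⁸·(64.3)⁴ = 3.877 W m⁻².
Hence α = 1 − 3.877/16.21 = 0.7608.

0.761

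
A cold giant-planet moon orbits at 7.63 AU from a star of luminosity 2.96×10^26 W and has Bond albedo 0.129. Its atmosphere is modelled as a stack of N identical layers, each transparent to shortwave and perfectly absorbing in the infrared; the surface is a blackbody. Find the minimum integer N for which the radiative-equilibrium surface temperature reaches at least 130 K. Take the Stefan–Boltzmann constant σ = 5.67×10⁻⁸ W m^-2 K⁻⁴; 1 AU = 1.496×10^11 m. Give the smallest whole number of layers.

4

d = 7.63 × 1.496×10^11 m = 1.141×10^12 m.
Spreading L over a sphere of radius d: S = 2.96×10^26/(4π·1.14×10^12²) = 18.08 W m^-2.
The effective emission temperature is T_e = [S(1−α)/(4σ)]^¼ = 91.28 K.
Since T_s⁴ = (N+1)T_e⁴, we need N ≥ (T_s/T_e)⁴ − 1 = 3.114.
Rounding up, N = 4.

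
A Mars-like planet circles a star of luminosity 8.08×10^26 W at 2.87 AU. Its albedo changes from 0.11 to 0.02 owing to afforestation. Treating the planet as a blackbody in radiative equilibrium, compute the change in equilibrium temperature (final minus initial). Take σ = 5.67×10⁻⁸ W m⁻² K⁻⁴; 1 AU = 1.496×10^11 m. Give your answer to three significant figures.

d = 2.87 × 1.496×10^11 m = 4.294×10^11 m.
Flux at the orbit: S = L/(4πd²) = 8.08×10^26/(4π·(4.29×10^11)²) = 348.8 W m⁻².
With α = 0.11, T₁ = 192.3 K.
After:  T₂ = [348.8·0.98/(4σ)]^(1/4) = 197.0 K.
Change: 197.0 − 192.3 = 4.688 K.

4.69 kelvin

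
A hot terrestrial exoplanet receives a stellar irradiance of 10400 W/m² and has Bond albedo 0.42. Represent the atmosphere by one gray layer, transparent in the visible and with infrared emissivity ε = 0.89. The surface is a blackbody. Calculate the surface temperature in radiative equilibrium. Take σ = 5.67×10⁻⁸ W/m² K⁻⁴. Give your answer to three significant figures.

468 K

At the top of the atmosphere, σT_e⁴ = S(1−α)/4 = 1508 W/m², giving T_e = 403.8 K.
Surface balance with a leaky layer gives σT_s⁴ = σT_e⁴·2/(2−ε), so T_s = T_e·[2/(2−0.89)]^(1/4) = 467.9 K.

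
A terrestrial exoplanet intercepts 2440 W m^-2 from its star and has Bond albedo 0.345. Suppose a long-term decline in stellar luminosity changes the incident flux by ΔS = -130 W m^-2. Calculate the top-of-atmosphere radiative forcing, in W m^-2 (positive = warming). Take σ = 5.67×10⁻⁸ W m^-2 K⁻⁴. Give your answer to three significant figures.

TOA radiative forcing: ΔF = (1−α)ΔS/4 = 0.655·(-130)/4 = -21.29 W m^-2.

-21.3 W m^-2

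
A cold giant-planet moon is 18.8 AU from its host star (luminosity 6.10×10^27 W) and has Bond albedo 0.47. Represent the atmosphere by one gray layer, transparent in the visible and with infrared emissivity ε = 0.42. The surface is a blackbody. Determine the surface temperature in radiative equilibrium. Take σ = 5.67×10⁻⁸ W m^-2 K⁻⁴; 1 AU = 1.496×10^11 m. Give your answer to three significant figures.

Orbital distance: d = 18.8 AU = 2.812×10^12 m.
S = L/(4πd²) = 61.37 W m^-2.
The planet radiates to space at T_e = [S(1−α)/(4σ)]^(1/4) = 109.4 K.
The surface balance (absorbed SW + ε·downward IR = σT_s⁴) with T_a⁴ = T_s⁴/2 reduces to T_s = T_e·[2/(2−ε)]^¼ = 116.1 K.

116 K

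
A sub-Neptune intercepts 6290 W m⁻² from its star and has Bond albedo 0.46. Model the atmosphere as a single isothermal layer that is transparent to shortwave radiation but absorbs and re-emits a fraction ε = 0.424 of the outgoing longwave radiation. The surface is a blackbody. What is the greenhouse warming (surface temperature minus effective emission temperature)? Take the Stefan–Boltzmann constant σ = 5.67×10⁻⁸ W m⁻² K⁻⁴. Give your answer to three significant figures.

Effective emission temperature (TOA balance): σT_e⁴ = S(1−α)/4 = 849.2 W m⁻² → T_e = 349.8 K.
The surface balance (absorbed SW + ε·downward IR = σT_s⁴) with T_a⁴ = T_s⁴/2 reduces to T_s = T_e·[2/(2−ε)]^¼ = 371.3 K.
T_s − T_e = 371.3 − 349.8 = 21.47 K.

21.5 K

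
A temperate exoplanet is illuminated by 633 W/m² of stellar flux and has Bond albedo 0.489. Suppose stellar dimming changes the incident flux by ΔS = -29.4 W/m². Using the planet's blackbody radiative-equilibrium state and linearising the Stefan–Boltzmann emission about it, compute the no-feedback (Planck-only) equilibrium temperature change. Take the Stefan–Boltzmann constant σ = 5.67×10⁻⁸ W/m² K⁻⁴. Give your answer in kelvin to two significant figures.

The baseline emission temperature is T_e = 194.3 K.
Only a fraction (1−α) is absorbed and it's spread over 4πR², so ΔF = (1−α)ΔS/4 = -3.756 W/m².
Linearising σT⁴ gives d(σT⁴)/dT = 4σT_e³ = 1.664 W/m² per K.
Hence the no-feedback warming is ΔF/(4σT_e³) = -2.26 K.

-2.3 kelvin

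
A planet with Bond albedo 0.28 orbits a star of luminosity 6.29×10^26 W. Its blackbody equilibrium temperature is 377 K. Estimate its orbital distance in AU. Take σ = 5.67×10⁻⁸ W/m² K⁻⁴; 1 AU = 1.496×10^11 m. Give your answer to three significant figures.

0.593 AU

Required flux: S = 4σT⁴/(1−α) = 6363 W/m².
S = L/(4πd²) → d = √(L/4πS) = √(6.29×10^26/(4π·6363)) = 8.869×10^10 m = 0.5929 AU.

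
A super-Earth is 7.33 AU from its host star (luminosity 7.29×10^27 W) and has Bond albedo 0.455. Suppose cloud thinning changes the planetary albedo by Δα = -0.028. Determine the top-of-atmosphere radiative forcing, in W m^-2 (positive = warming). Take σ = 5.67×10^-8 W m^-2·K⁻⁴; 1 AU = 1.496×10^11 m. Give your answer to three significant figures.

3.38 W m^-2

Orbital distance: d = 7.33 AU = 1.097×10^12 m.
Flux at the orbit: S = L/(4πd²) = 7.29×10^27/(4π·(1.10×10^12)²) = 482.4 W m^-2.
The change in absorbed flux is Δ[S(1−α)/4] = −SΔα/4 = 3.377 W m^-2.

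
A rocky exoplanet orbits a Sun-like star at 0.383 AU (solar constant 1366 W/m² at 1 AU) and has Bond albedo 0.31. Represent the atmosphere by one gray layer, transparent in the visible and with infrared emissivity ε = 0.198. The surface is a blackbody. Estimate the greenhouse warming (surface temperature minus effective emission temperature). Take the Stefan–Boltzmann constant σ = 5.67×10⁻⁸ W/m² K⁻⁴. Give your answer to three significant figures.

10.8 K

By the inverse-square law, S = 1366/0.383² = 9312 W/m².
Effective emission temperature (TOA balance): σT_e⁴ = S(1−α)/4 = 1606 W/m² → T_e = 410.3 K.
Surface balance with a leaky layer gives σT_s⁴ = σT_e⁴·2/(2−ε), so T_s = T_e·[2/(2−0.198)]^(1/4) = 421.1 K.
Greenhouse warming: T_s − T_e = 10.83 K.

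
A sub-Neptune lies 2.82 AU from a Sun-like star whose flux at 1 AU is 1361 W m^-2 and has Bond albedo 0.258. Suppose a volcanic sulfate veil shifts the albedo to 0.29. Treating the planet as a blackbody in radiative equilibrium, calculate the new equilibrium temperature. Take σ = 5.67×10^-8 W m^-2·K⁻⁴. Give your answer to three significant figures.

Irradiance scales as 1/d², so S = 1361 W m^-2 × (1/2.82)² = 171.1 W m^-2.
With the new albedo, S(1−α₂)/4 = 30.38 W m^-2, so T₂ = 152.1 K.

152 kelvin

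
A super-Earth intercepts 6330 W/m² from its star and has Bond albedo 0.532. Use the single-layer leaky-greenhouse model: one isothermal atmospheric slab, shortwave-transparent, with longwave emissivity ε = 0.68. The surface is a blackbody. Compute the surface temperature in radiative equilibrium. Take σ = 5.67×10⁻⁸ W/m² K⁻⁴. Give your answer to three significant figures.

375 K

The planet radiates to space at T_e = [S(1−α)/(4σ)]^(1/4) = 338.1 K.
For a single slab of emissivity ε, T_s⁴ = 2T_e⁴/(2−ε); thus T_s = 338.1·(1.515)^(1/4) = 375.1 K.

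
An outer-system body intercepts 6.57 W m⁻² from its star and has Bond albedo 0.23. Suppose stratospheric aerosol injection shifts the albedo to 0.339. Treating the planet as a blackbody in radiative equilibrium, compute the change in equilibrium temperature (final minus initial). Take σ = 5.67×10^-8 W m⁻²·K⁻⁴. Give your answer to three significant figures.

Before: T₁ = [6.570·0.77/(4σ)]^(1/4) = 68.72 K.
With α = 0.339, T₂ = 66.15 K.
ΔT = T₂ − T₁ = -2.573 K.

-2.57 kelvin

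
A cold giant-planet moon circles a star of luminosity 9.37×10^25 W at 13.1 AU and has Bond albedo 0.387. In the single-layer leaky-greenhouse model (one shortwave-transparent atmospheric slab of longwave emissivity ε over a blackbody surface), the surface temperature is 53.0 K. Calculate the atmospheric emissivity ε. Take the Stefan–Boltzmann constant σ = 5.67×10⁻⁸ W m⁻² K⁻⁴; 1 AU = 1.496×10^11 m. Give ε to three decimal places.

d = 13.1 × 1.496×10^11 m = 1.960×10^12 m.
S = L/(4πd²) = 1.941 W m⁻².
Effective temperature: T_e = [S(1−α)/(4σ)]^(1/4) = 47.86 K.
Inverting T_s⁴ = 2T_e⁴/(2−ε): (T_e/T_s)⁴ = 0.6650, so ε = 2(1 − 0.6650) = 0.6700.

0.670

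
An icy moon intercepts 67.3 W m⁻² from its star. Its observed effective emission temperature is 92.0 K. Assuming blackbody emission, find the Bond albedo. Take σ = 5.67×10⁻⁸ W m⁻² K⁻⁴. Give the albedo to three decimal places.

Rearranging the radiative balance, α = 1 − 4σT⁴/S.
σT⁴ = 4.062 W m⁻², so 4σT⁴ = 16.25 W m⁻².
1−α = 16.25/67.30 = 0.2414, so α = 0.7586.

0.759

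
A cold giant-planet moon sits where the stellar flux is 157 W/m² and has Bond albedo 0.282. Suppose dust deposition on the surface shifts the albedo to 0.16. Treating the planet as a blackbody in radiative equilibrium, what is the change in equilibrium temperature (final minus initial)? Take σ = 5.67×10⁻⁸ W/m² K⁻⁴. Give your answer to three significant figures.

5.97 K

Before: T₁ = [157.0·0.718/(4σ)]^(1/4) = 149.3 K.
Final:   T₂ = [S(1−0.16)/(4σ)]^(1/4) = 155.3 K.
Change: 155.3 − 149.3 = 5.974 K.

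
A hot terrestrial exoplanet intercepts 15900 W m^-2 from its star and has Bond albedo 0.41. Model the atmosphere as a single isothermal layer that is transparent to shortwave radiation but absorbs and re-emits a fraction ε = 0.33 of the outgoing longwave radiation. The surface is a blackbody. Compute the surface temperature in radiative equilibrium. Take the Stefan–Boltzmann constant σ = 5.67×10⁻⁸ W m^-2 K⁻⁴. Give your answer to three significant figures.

472 K

At the top of the atmosphere, σT_e⁴ = S(1−α)/4 = 2345 W m^-2, giving T_e = 451.0 K.
The surface balance (absorbed SW + ε·downward IR = σT_s⁴) with T_a⁴ = T_s⁴/2 reduces to T_s = T_e·[2/(2−ε)]^¼ = 471.8 K.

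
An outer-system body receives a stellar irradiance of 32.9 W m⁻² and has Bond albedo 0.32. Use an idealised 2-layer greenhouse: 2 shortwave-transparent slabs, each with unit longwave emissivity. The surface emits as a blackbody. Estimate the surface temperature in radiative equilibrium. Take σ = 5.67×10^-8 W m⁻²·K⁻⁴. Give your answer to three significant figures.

131 K

The effective emission temperature is T_e = [S(1−α)/(4σ)]^¼ = 99.66 K.
For an N-layer opaque stack, T_s⁴ = (N+1)T_e⁴, hence T_s = (3)^(1/4)×99.66 K = 131.2 K.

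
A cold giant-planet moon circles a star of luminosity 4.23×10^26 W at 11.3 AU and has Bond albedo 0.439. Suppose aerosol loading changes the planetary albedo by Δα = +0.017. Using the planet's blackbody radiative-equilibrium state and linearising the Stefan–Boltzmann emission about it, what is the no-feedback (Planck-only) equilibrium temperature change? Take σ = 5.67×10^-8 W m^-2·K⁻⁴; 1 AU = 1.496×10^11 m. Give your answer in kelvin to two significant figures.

d = 11.3 × 1.496×10^11 m = 1.690×10^12 m.
Spreading L over a sphere of radius d: S = 4.23×10^26/(4π·1.69×10^12²) = 11.78 W m^-2.
The baseline emission temperature is T_e = 73.47 K.
The change in absorbed flux is Δ[S(1−α)/4] = −SΔα/4 = -0.05006 W m^-2.
The Planck feedback parameter is 4σT_e³ = 0.08994 W m^-2/K.
Hence the no-feedback warming is ΔF/(4σT_e³) = -0.557 K.

-0.56 kelvin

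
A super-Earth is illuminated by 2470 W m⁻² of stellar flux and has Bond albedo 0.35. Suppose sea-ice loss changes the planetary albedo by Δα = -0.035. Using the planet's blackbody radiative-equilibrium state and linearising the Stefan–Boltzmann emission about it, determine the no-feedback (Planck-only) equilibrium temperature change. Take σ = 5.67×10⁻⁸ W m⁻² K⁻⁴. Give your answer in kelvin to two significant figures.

3.9 K

Reference equilibrium: T_e = [S(1−α)/(4σ)]^(1/4) = 290.1 K.
TOA radiative forcing: ΔF = −S·Δα/4 = −2470·(-0.035)/4 = 21.61 W m⁻².
Planck response: λ_P = 4σT_e³ = 4·5.67×10⁻⁸·(290.1)³ = 5.535 W m⁻²/K.
Hence the no-feedback warming is ΔF/(4σT_e³) = 3.90 K.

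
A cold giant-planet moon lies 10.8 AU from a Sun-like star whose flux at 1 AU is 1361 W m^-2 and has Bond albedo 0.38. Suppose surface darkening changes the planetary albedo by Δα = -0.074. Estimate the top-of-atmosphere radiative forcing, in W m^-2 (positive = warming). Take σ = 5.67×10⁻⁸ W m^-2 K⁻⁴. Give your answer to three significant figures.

0.216 W m^-2

Irradiance scales as 1/d², so S = 1361 W m^-2 × (1/10.8)² = 11.67 W m^-2.
TOA radiative forcing: ΔF = −S·Δα/4 = −11.67·(-0.074)/4 = 0.2159 W m^-2.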